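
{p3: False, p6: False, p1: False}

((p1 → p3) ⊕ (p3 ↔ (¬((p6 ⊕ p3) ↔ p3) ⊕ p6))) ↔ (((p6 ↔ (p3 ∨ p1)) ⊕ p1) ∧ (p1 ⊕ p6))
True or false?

p1 → p3 = False → False = True
p6 ⊕ p3 = False ⊕ False = False
(p6 ⊕ p3) ↔ p3 = False ↔ False = True
¬((p6 ⊕ p3) ↔ p3) = ¬True = False
¬((p6 ⊕ p3) ↔ p3) ⊕ p6 = False ⊕ False = False
p3 ↔ (¬((p6 ⊕ p3) ↔ p3) ⊕ p6) = False ↔ False = True
(p1 → p3) ⊕ (p3 ↔ (¬((p6 ⊕ p3) ↔ p3) ⊕ p6)) = True ⊕ True = False
p3 ∨ p1 = False ∨ False = False
p6 ↔ (p3 ∨ p1) = False ↔ False = True
(p6 ↔ (p3 ∨ p1)) ⊕ p1 = True ⊕ False = True
p1 ⊕ p6 = False ⊕ False = False
((p6 ↔ (p3 ∨ p1)) ⊕ p1) ∧ (p1 ⊕ p6) = True ∧ False = False
((p1 → p3) ⊕ (p3 ↔ (¬((p6 ⊕ p3) ↔ p3) ⊕ p6))) ↔ (((p6 ↔ (p3 ∨ p1)) ⊕ p1) ∧ (p1 ⊕ p6)) = False ↔ False = True

True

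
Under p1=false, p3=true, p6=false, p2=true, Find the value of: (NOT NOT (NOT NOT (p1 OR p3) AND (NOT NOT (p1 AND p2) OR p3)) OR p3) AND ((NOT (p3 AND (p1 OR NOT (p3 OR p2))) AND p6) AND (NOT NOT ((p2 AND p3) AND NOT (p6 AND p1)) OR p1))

p1 OR p3 = false OR true = true
NOT (p1 OR p3) = NOT true = false
NOT NOT (p1 OR p3) = NOT false = true
p1 AND p2 = false AND true = false
NOT (p1 AND p2) = NOT false = true
NOT NOT (p1 AND p2) = NOT true = false
NOT NOT (p1 AND p2) OR p3 = false OR true = true
NOT NOT (p1 OR p3) AND (NOT NOT (p1 AND p2) OR p3) = true AND true = true
NOT (NOT NOT (p1 OR p3) AND (NOT NOT (p1 AND p2) OR p3)) = NOT true = false
NOT NOT (NOT NOT (p1 OR p3) AND (NOT NOT (p1 AND p2) OR p3)) = NOT false = true
NOT NOT (NOT NOT (p1 OR p3) AND (NOT NOT (p1 AND p2) OR p3)) OR p3 = true OR true = true
p3 OR p2 = true OR true = true
NOT (p3 OR p2) = NOT true = false
p1 OR NOT (p3 OR p2) = false OR false = false
p3 AND (p1 OR NOT (p3 OR p2)) = true AND false = false
NOT (p3 AND (p1 OR NOT (p3 OR p2))) = NOT false = true
NOT (p3 AND (p1 OR NOT (p3 OR p2))) AND p6 = true AND false = false
p2 AND p3 = true AND true = true
p6 AND p1 = false AND false = false
NOT (p6 AND p1) = NOT false = true
(p2 AND p3) AND NOT (p6 AND p1) = true AND true = true
NOT ((p2 AND p3) AND NOT (p6 AND p1)) = NOT true = false
NOT NOT ((p2 AND p3) AND NOT (p6 AND p1)) = NOT false = true
NOT NOT ((p2 AND p3) AND NOT (p6 AND p1)) OR p1 = true OR false = true
(NOT (p3 AND (p1 OR NOT (p3 OR p2))) AND p6) AND (NOT NOT ((p2 AND p3) AND NOT (p6 AND p1)) OR p1) = false AND true = false
(NOT NOT (NOT NOT (p1 OR p3) AND (NOT NOT (p1 AND p2) OR p3)) OR p3) AND ((NOT (p3 AND (p1 OR NOT (p3 OR p2))) AND p6) AND (NOT NOT ((p2 AND p3) AND NOT (p6 AND p1)) OR p1)) = true AND false = false

false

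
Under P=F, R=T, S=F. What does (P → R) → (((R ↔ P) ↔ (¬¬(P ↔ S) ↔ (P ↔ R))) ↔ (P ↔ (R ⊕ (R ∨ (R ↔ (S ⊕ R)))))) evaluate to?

T

P → R = F → T = T
R ↔ P = T ↔ F = F
P ↔ S = F ↔ F = T
¬(P ↔ S) = ¬T = F
¬¬(P ↔ S) = ¬F = T
P ↔ R = F ↔ T = F
¬¬(P ↔ S) ↔ (P ↔ R) = T ↔ F = F
(R ↔ P) ↔ (¬¬(P ↔ S) ↔ (P ↔ R)) = F ↔ F = T
S ⊕ R = F ⊕ T = T
R ↔ (S ⊕ R) = T ↔ T = T
R ∨ (R ↔ (S ⊕ R)) = T ∨ T = T
R ⊕ (R ∨ (R ↔ (S ⊕ R))) = T ⊕ T = F
P ↔ (R ⊕ (R ∨ (R ↔ (S ⊕ R)))) = F ↔ F = T
((R ↔ P) ↔ (¬¬(P ↔ S) ↔ (P ↔ R))) ↔ (P ↔ (R ⊕ (R ∨ (R ↔ (S ⊕ R))))) = T ↔ T = T
(P → R) → (((R ↔ P) ↔ (¬¬(P ↔ S) ↔ (P ↔ R))) ↔ (P ↔ (R ⊕ (R ∨ (R ↔ (S ⊕ R)))))) = T → T = T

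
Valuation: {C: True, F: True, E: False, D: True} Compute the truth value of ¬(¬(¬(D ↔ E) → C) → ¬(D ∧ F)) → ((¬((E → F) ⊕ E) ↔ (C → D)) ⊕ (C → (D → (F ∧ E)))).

D ↔ E = True ↔ False = False
¬(D ↔ E) = ¬False = True
¬(D ↔ E) → C = True → True = True
¬(¬(D ↔ E) → C) = ¬True = False
D ∧ F = True ∧ True = True
¬(D ∧ F) = ¬True = False
¬(¬(D ↔ E) → C) → ¬(D ∧ F) = False → False = True
¬(¬(¬(D ↔ E) → C) → ¬(D ∧ F)) = ¬True = False
E → F = False → True = True
(E → F) ⊕ E = True ⊕ False = True
¬((E → F) ⊕ E) = ¬True = False
C → D = True → True = True
¬((E → F) ⊕ E) ↔ (C → D) = False ↔ True = False
F ∧ E = True ∧ False = False
D → (F ∧ E) = True → False = False
C → (D → (F ∧ E)) = True → False = False
(¬((E → F) ⊕ E) ↔ (C → D)) ⊕ (C → (D → (F ∧ E))) = False ⊕ False = False
¬(¬(¬(D ↔ E) → C) → ¬(D ∧ F)) → ((¬((E → F) ⊕ E) ↔ (C → D)) ⊕ (C → (D → (F ∧ E)))) = False → False = True

True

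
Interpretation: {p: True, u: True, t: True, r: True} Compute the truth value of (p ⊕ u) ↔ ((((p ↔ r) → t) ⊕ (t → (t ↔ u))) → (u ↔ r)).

False

p ⊕ u = True ⊕ True = False
p ↔ r = True ↔ True = True
(p ↔ r) → t = True → True = True
t ↔ u = True ↔ True = True
t → (t ↔ u) = True → True = True
((p ↔ r) → t) ⊕ (t → (t ↔ u)) = True ⊕ True = False
u ↔ r = True ↔ True = True
(((p ↔ r) → t) ⊕ (t → (t ↔ u))) → (u ↔ r) = False → True = True
(p ⊕ u) ↔ ((((p ↔ r) → t) ⊕ (t → (t ↔ u))) → (u ↔ r)) = False ↔ True = False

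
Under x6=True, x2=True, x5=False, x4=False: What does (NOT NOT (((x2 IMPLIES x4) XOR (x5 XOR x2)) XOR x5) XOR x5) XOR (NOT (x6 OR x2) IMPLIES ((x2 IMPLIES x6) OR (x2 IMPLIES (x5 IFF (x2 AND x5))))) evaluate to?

Substituting x6=True, x2=True, x5=False, x4=False:
x2 IMPLIES x4 = True IMPLIES False = False
x5 XOR x2 = False XOR True = True
(x2 IMPLIES x4) XOR (x5 XOR x2) = False XOR True = True
((x2 IMPLIES x4) XOR (x5 XOR x2)) XOR x5 = True XOR False = True
NOT (((x2 IMPLIES x4) XOR (x5 XOR x2)) XOR x5) = NOT True = False
NOT NOT (((x2 IMPLIES x4) XOR (x5 XOR x2)) XOR x5) = NOT False = True
NOT NOT (((x2 IMPLIES x4) XOR (x5 XOR x2)) XOR x5) XOR x5 = True XOR False = True
x6 OR x2 = True OR True = True
NOT (x6 OR x2) = NOT True = False
x2 IMPLIES x6 = True IMPLIES True = True
x2 AND x5 = True AND False = False
x5 IFF (x2 AND x5) = False IFF False = True
x2 IMPLIES (x5 IFF (x2 AND x5)) = True IMPLIES True = True
(x2 IMPLIES x6) OR (x2 IMPLIES (x5 IFF (x2 AND x5))) = True OR True = True
NOT (x6 OR x2) IMPLIES ((x2 IMPLIES x6) OR (x2 IMPLIES (x5 IFF (x2 AND x5)))) = False IMPLIES True = True
(NOT NOT (((x2 IMPLIES x4) XOR (x5 XOR x2)) XOR x5) XOR x5) XOR (NOT (x6 OR x2) IMPLIES ((x2 IMPLIES x6) OR (x2 IMPLIES (x5 IFF (x2 AND x5))))) = True XOR True = False

False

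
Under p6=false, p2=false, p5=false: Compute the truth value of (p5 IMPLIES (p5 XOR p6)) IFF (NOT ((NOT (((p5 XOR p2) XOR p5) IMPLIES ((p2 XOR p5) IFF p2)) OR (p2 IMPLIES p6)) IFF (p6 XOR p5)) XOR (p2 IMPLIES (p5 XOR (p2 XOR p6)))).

false

Substituting p6=false, p2=false, p5=false:
p5 XOR p6 = false XOR false = false
p5 IMPLIES (p5 XOR p6) = false IMPLIES false = true
p5 XOR p2 = false XOR false = false
(p5 XOR p2) XOR p5 = false XOR false = false
p2 XOR p5 = false XOR false = false
(p2 XOR p5) IFF p2 = false IFF false = true
((p5 XOR p2) XOR p5) IMPLIES ((p2 XOR p5) IFF p2) = false IMPLIES true = true
NOT (((p5 XOR p2) XOR p5) IMPLIES ((p2 XOR p5) IFF p2)) = NOT true = false
p2 IMPLIES p6 = false IMPLIES false = true
NOT (((p5 XOR p2) XOR p5) IMPLIES ((p2 XOR p5) IFF p2)) OR (p2 IMPLIES p6) = false OR true = true
p6 XOR p5 = false XOR false = false
(NOT (((p5 XOR p2) XOR p5) IMPLIES ((p2 XOR p5) IFF p2)) OR (p2 IMPLIES p6)) IFF (p6 XOR p5) = true IFF false = false
NOT ((NOT (((p5 XOR p2) XOR p5) IMPLIES ((p2 XOR p5) IFF p2)) OR (p2 IMPLIES p6)) IFF (p6 XOR p5)) = NOT false = true
p2 XOR p6 = false XOR false = false
p5 XOR (p2 XOR p6) = false XOR false = false
p2 IMPLIES (p5 XOR (p2 XOR p6)) = false IMPLIES false = true
NOT ((NOT (((p5 XOR p2) XOR p5) IMPLIES ((p2 XOR p5) IFF p2)) OR (p2 IMPLIES p6)) IFF (p6 XOR p5)) XOR (p2 IMPLIES (p5 XOR (p2 XOR p6))) = true XOR true = false
(p5 IMPLIES (p5 XOR p6)) IFF (NOT ((NOT (((p5 XOR p2) XOR p5) IMPLIES ((p2 XOR p5) IFF p2)) OR (p2 IMPLIES p6)) IFF (p6 XOR p5)) XOR (p2 IMPLIES (p5 XOR (p2 XOR p6)))) = true IFF false = false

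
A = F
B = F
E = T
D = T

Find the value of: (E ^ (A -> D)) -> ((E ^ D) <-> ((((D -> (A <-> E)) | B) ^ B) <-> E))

Substituting A=F, B=F, E=T, D=T:
A -> D = F -> T = T
E ^ (A -> D) = T ^ T = F
E ^ D = T ^ T = F
A <-> E = F <-> T = F
D -> (A <-> E) = T -> F = F
(D -> (A <-> E)) | B = F | F = F
((D -> (A <-> E)) | B) ^ B = F ^ F = F
(((D -> (A <-> E)) | B) ^ B) <-> E = F <-> T = F
(E ^ D) <-> ((((D -> (A <-> E)) | B) ^ B) <-> E) = F <-> F = T
(E ^ (A -> D)) -> ((E ^ D) <-> ((((D -> (A <-> E)) | B) ^ B) <-> E)) = F -> T = T

T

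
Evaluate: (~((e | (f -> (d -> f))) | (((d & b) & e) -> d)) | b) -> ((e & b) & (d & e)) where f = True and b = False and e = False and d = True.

d -> f = True -> True = True
f -> (d -> f) = True -> True = True
e | (f -> (d -> f)) = False | True = True
d & b = True & False = False
(d & b) & e = False & False = False
((d & b) & e) -> d = False -> True = True
(e | (f -> (d -> f))) | (((d & b) & e) -> d) = True | True = True
~((e | (f -> (d -> f))) | (((d & b) & e) -> d)) = ~True = False
~((e | (f -> (d -> f))) | (((d & b) & e) -> d)) | b = False | False = False
e & b = False & False = False
d & e = True & False = False
(e & b) & (d & e) = False & False = False
(~((e | (f -> (d -> f))) | (((d & b) & e) -> d)) | b) -> ((e & b) & (d & e)) = False -> False = True

True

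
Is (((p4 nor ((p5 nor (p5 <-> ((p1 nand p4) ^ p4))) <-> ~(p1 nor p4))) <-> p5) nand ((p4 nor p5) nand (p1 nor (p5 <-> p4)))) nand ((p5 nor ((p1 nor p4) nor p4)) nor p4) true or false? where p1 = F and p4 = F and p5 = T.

F

Substituting p1=F, p4=F, p5=T:
p1 nand p4 = F nand F = T
(p1 nand p4) ^ p4 = T ^ F = T
p5 <-> ((p1 nand p4) ^ p4) = T <-> T = T
p5 nor (p5 <-> ((p1 nand p4) ^ p4)) = T nor T = F
p1 nor p4 = F nor F = T
~(p1 nor p4) = ~T = F
(p5 nor (p5 <-> ((p1 nand p4) ^ p4))) <-> ~(p1 nor p4) = F <-> F = T
p4 nor ((p5 nor (p5 <-> ((p1 nand p4) ^ p4))) <-> ~(p1 nor p4)) = F nor T = F
(p4 nor ((p5 nor (p5 <-> ((p1 nand p4) ^ p4))) <-> ~(p1 nor p4))) <-> p5 = F <-> T = F
p4 nor p5 = F nor T = F
p5 <-> p4 = T <-> F = F
p1 nor (p5 <-> p4) = F nor F = T
(p4 nor p5) nand (p1 nor (p5 <-> p4)) = F nand T = T
((p4 nor ((p5 nor (p5 <-> ((p1 nand p4) ^ p4))) <-> ~(p1 nor p4))) <-> p5) nand ((p4 nor p5) nand (p1 nor (p5 <-> p4))) = F nand T = T
p1 nor p4 = F nor F = T
(p1 nor p4) nor p4 = T nor F = F
p5 nor ((p1 nor p4) nor p4) = T nor F = F
(p5 nor ((p1 nor p4) nor p4)) nor p4 = F nor F = T
(((p4 nor ((p5 nor (p5 <-> ((p1 nand p4) ^ p4))) <-> ~(p1 nor p4))) <-> p5) nand ((p4 nor p5) nand (p1 nor (p5 <-> p4)))) nand ((p5 nor ((p1 nor p4) nor p4)) nor p4) = T nand T = F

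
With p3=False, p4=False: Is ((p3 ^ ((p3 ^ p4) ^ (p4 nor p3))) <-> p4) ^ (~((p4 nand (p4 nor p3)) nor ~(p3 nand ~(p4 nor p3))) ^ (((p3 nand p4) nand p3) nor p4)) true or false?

True

p3 ^ p4 = False ^ False = False
p4 nor p3 = False nor False = True
(p3 ^ p4) ^ (p4 nor p3) = False ^ True = True
p3 ^ ((p3 ^ p4) ^ (p4 nor p3)) = False ^ True = True
(p3 ^ ((p3 ^ p4) ^ (p4 nor p3))) <-> p4 = True <-> False = False
p4 nor p3 = False nor False = True
p4 nand (p4 nor p3) = False nand True = True
p4 nor p3 = False nor False = True
~(p4 nor p3) = ~True = False
p3 nand ~(p4 nor p3) = False nand False = True
~(p3 nand ~(p4 nor p3)) = ~True = False
(p4 nand (p4 nor p3)) nor ~(p3 nand ~(p4 nor p3)) = True nor False = False
~((p4 nand (p4 nor p3)) nor ~(p3 nand ~(p4 nor p3))) = ~False = True
p3 nand p4 = False nand False = True
(p3 nand p4) nand p3 = True nand False = True
((p3 nand p4) nand p3) nor p4 = True nor False = False
~((p4 nand (p4 nor p3)) nor ~(p3 nand ~(p4 nor p3))) ^ (((p3 nand p4) nand p3) nor p4) = True ^ False = True
((p3 ^ ((p3 ^ p4) ^ (p4 nor p3))) <-> p4) ^ (~((p4 nand (p4 nor p3)) nor ~(p3 nand ~(p4 nor p3))) ^ (((p3 nand p4) nand p3) nor p4)) = False ^ True = True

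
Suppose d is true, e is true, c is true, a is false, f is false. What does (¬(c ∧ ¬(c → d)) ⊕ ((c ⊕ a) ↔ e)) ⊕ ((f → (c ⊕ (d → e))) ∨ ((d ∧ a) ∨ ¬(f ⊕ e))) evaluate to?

c → d = T → T = T
¬(c → d) = ¬T = F
c ∧ ¬(c → d) = T ∧ F = F
¬(c ∧ ¬(c → d)) = ¬F = T
c ⊕ a = T ⊕ F = T
(c ⊕ a) ↔ e = T ↔ T = T
¬(c ∧ ¬(c → d)) ⊕ ((c ⊕ a) ↔ e) = T ⊕ T = F
d → e = T → T = T
c ⊕ (d → e) = T ⊕ T = F
f → (c ⊕ (d → e)) = F → F = T
d ∧ a = T ∧ F = F
f ⊕ e = F ⊕ T = T
¬(f ⊕ e) = ¬T = F
(d ∧ a) ∨ ¬(f ⊕ e) = F ∨ F = F
(f → (c ⊕ (d → e))) ∨ ((d ∧ a) ∨ ¬(f ⊕ e)) = T ∨ F = T
(¬(c ∧ ¬(c → d)) ⊕ ((c ⊕ a) ↔ e)) ⊕ ((f → (c ⊕ (d → e))) ∨ ((d ∧ a) ∨ ¬(f ⊕ e))) = F ⊕ T = T

T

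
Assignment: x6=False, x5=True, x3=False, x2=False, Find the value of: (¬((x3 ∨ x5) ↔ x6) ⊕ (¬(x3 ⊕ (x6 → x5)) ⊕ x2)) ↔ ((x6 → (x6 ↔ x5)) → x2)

False

x3 ∨ x5 = False ∨ True = True
(x3 ∨ x5) ↔ x6 = True ↔ False = False
¬((x3 ∨ x5) ↔ x6) = ¬False = True
x6 → x5 = False → True = True
x3 ⊕ (x6 → x5) = False ⊕ True = True
¬(x3 ⊕ (x6 → x5)) = ¬True = False
¬(x3 ⊕ (x6 → x5)) ⊕ x2 = False ⊕ False = False
¬((x3 ∨ x5) ↔ x6) ⊕ (¬(x3 ⊕ (x6 → x5)) ⊕ x2) = True ⊕ False = True
x6 ↔ x5 = False ↔ True = False
x6 → (x6 ↔ x5) = False → False = True
(x6 → (x6 ↔ x5)) → x2 = True → False = False
(¬((x3 ∨ x5) ↔ x6) ⊕ (¬(x3 ⊕ (x6 → x5)) ⊕ x2)) ↔ ((x6 → (x6 ↔ x5)) → x2) = True ↔ False = False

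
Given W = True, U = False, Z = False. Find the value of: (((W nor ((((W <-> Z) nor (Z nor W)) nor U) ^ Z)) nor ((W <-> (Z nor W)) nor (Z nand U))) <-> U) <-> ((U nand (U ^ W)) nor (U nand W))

True

W <-> Z = True <-> False = False
Z nor W = False nor True = False
(W <-> Z) nor (Z nor W) = False nor False = True
((W <-> Z) nor (Z nor W)) nor U = True nor False = False
(((W <-> Z) nor (Z nor W)) nor U) ^ Z = False ^ False = False
W nor ((((W <-> Z) nor (Z nor W)) nor U) ^ Z) = True nor False = False
Z nor W = False nor True = False
W <-> (Z nor W) = True <-> False = False
Z nand U = False nand False = True
(W <-> (Z nor W)) nor (Z nand U) = False nor True = False
(W nor ((((W <-> Z) nor (Z nor W)) nor U) ^ Z)) nor ((W <-> (Z nor W)) nor (Z nand U)) = False nor False = True
((W nor ((((W <-> Z) nor (Z nor W)) nor U) ^ Z)) nor ((W <-> (Z nor W)) nor (Z nand U))) <-> U = True <-> False = False
U ^ W = False ^ True = True
U nand (U ^ W) = False nand True = True
U nand W = False nand True = True
(U nand (U ^ W)) nor (U nand W) = True nor True = False
(((W nor ((((W <-> Z) nor (Z nor W)) nor U) ^ Z)) nor ((W <-> (Z nor W)) nor (Z nand U))) <-> U) <-> ((U nand (U ^ W)) nor (U nand W)) = False <-> False = True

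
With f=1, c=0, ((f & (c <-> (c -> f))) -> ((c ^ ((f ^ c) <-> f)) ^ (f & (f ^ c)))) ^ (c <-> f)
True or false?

c -> f = 0 -> 1 = 1
c <-> (c -> f) = 0 <-> 1 = 0
f & (c <-> (c -> f)) = 1 & 0 = 0
f ^ c = 1 ^ 0 = 1
(f ^ c) <-> f = 1 <-> 1 = 1
c ^ ((f ^ c) <-> f) = 0 ^ 1 = 1
f ^ c = 1 ^ 0 = 1
f & (f ^ c) = 1 & 1 = 1
(c ^ ((f ^ c) <-> f)) ^ (f & (f ^ c)) = 1 ^ 1 = 0
(f & (c <-> (c -> f))) -> ((c ^ ((f ^ c) <-> f)) ^ (f & (f ^ c))) = 0 -> 0 = 1
c <-> f = 0 <-> 1 = 0
((f & (c <-> (c -> f))) -> ((c ^ ((f ^ c) <-> f)) ^ (f & (f ^ c)))) ^ (c <-> f) = 1 ^ 0 = 1

1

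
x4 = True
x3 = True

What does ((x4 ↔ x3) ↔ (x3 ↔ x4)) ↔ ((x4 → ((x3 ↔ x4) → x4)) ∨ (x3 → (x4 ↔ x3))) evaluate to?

x4 ↔ x3 = True ↔ True = True
x3 ↔ x4 = True ↔ True = True
(x4 ↔ x3) ↔ (x3 ↔ x4) = True ↔ True = True
x3 ↔ x4 = True ↔ True = True
(x3 ↔ x4) → x4 = True → True = True
x4 → ((x3 ↔ x4) → x4) = True → True = True
x4 ↔ x3 = True ↔ True = True
x3 → (x4 ↔ x3) = True → True = True
(x4 → ((x3 ↔ x4) → x4)) ∨ (x3 → (x4 ↔ x3)) = True ∨ True = True
((x4 ↔ x3) ↔ (x3 ↔ x4)) ↔ ((x4 → ((x3 ↔ x4) → x4)) ∨ (x3 → (x4 ↔ x3))) = True ↔ True = True

True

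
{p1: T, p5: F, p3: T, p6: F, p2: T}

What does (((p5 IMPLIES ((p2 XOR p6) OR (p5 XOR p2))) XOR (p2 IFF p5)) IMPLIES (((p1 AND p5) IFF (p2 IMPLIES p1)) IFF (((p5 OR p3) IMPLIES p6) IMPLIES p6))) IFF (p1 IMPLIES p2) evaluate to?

F

p2 XOR p6 = T XOR F = T
p5 XOR p2 = F XOR T = T
(p2 XOR p6) OR (p5 XOR p2) = T OR T = T
p5 IMPLIES ((p2 XOR p6) OR (p5 XOR p2)) = F IMPLIES T = T
p2 IFF p5 = T IFF F = F
(p5 IMPLIES ((p2 XOR p6) OR (p5 XOR p2))) XOR (p2 IFF p5) = T XOR F = T
p1 AND p5 = T AND F = F
p2 IMPLIES p1 = T IMPLIES T = T
(p1 AND p5) IFF (p2 IMPLIES p1) = F IFF T = F
p5 OR p3 = F OR T = T
(p5 OR p3) IMPLIES p6 = T IMPLIES F = F
((p5 OR p3) IMPLIES p6) IMPLIES p6 = F IMPLIES F = T
((p1 AND p5) IFF (p2 IMPLIES p1)) IFF (((p5 OR p3) IMPLIES p6) IMPLIES p6) = F IFF T = F
((p5 IMPLIES ((p2 XOR p6) OR (p5 XOR p2))) XOR (p2 IFF p5)) IMPLIES (((p1 AND p5) IFF (p2 IMPLIES p1)) IFF (((p5 OR p3) IMPLIES p6) IMPLIES p6)) = T IMPLIES F = F
p1 IMPLIES p2 = T IMPLIES T = T
(((p5 IMPLIES ((p2 XOR p6) OR (p5 XOR p2))) XOR (p2 IFF p5)) IMPLIES (((p1 AND p5) IFF (p2 IMPLIES p1)) IFF (((p5 OR p3) IMPLIES p6) IMPLIES p6))) IFF (p1 IMPLIES p2) = F IFF T = F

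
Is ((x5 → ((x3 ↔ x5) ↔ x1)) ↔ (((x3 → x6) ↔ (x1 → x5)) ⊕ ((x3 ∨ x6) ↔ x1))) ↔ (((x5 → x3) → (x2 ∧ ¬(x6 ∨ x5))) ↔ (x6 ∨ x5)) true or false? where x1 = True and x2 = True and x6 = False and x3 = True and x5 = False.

Substituting x1=True, x2=True, x6=False, x3=True, x5=False:
x3 ↔ x5 = True ↔ False = False
(x3 ↔ x5) ↔ x1 = False ↔ True = False
x5 → ((x3 ↔ x5) ↔ x1) = False → False = True
x3 → x6 = True → False = False
x1 → x5 = True → False = False
(x3 → x6) ↔ (x1 → x5) = False ↔ False = True
x3 ∨ x6 = True ∨ False = True
(x3 ∨ x6) ↔ x1 = True ↔ True = True
((x3 → x6) ↔ (x1 → x5)) ⊕ ((x3 ∨ x6) ↔ x1) = True ⊕ True = False
(x5 → ((x3 ↔ x5) ↔ x1)) ↔ (((x3 → x6) ↔ (x1 → x5)) ⊕ ((x3 ∨ x6) ↔ x1)) = True ↔ False = False
x5 → x3 = False → True = True
x6 ∨ x5 = False ∨ False = False
¬(x6 ∨ x5) = ¬False = True
x2 ∧ ¬(x6 ∨ x5) = True ∧ True = True
(x5 → x3) → (x2 ∧ ¬(x6 ∨ x5)) = True → True = True
x6 ∨ x5 = False ∨ False = False
((x5 → x3) → (x2 ∧ ¬(x6 ∨ x5))) ↔ (x6 ∨ x5) = True ↔ False = False
((x5 → ((x3 ↔ x5) ↔ x1)) ↔ (((x3 → x6) ↔ (x1 → x5)) ⊕ ((x3 ∨ x6) ↔ x1))) ↔ (((x5 → x3) → (x2 ∧ ¬(x6 ∨ x5))) ↔ (x6 ∨ x5)) = False ↔ False = True

True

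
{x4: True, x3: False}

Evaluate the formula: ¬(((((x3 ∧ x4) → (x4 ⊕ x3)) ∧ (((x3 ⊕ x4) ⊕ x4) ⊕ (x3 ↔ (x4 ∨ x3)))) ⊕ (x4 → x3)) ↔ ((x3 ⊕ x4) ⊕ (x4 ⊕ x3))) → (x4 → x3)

x3 ∧ x4 = False ∧ True = False
x4 ⊕ x3 = True ⊕ False = True
(x3 ∧ x4) → (x4 ⊕ x3) = False → True = True
x3 ⊕ x4 = False ⊕ True = True
(x3 ⊕ x4) ⊕ x4 = True ⊕ True = False
x4 ∨ x3 = True ∨ False = True
x3 ↔ (x4 ∨ x3) = False ↔ True = False
((x3 ⊕ x4) ⊕ x4) ⊕ (x3 ↔ (x4 ∨ x3)) = False ⊕ False = False
((x3 ∧ x4) → (x4 ⊕ x3)) ∧ (((x3 ⊕ x4) ⊕ x4) ⊕ (x3 ↔ (x4 ∨ x3))) = True ∧ False = False
x4 → x3 = True → False = False
(((x3 ∧ x4) → (x4 ⊕ x3)) ∧ (((x3 ⊕ x4) ⊕ x4) ⊕ (x3 ↔ (x4 ∨ x3)))) ⊕ (x4 → x3) = False ⊕ False = False
x3 ⊕ x4 = False ⊕ True = True
x4 ⊕ x3 = True ⊕ False = True
(x3 ⊕ x4) ⊕ (x4 ⊕ x3) = True ⊕ True = False
((((x3 ∧ x4) → (x4 ⊕ x3)) ∧ (((x3 ⊕ x4) ⊕ x4) ⊕ (x3 ↔ (x4 ∨ x3)))) ⊕ (x4 → x3)) ↔ ((x3 ⊕ x4) ⊕ (x4 ⊕ x3)) = False ↔ False = True
¬(((((x3 ∧ x4) → (x4 ⊕ x3)) ∧ (((x3 ⊕ x4) ⊕ x4) ⊕ (x3 ↔ (x4 ∨ x3)))) ⊕ (x4 → x3)) ↔ ((x3 ⊕ x4) ⊕ (x4 ⊕ x3))) = ¬True = False
x4 → x3 = True → False = False
¬(((((x3 ∧ x4) → (x4 ⊕ x3)) ∧ (((x3 ⊕ x4) ⊕ x4) ⊕ (x3 ↔ (x4 ∨ x3)))) ⊕ (x4 → x3)) ↔ ((x3 ⊕ x4) ⊕ (x4 ⊕ x3))) → (x4 → x3) = False → False = True

True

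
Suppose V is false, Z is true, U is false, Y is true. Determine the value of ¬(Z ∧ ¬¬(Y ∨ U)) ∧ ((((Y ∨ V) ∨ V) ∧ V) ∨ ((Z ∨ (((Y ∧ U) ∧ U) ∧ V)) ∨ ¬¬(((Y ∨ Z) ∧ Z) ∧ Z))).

Substituting V=False, Z=True, U=False, Y=True:
Y ∨ U = True ∨ False = True
¬(Y ∨ U) = ¬True = False
¬¬(Y ∨ U) = ¬False = True
Z ∧ ¬¬(Y ∨ U) = True ∧ True = True
¬(Z ∧ ¬¬(Y ∨ U)) = ¬True = False
Y ∨ V = True ∨ False = True
(Y ∨ V) ∨ V = True ∨ False = True
((Y ∨ V) ∨ V) ∧ V = True ∧ False = False
Y ∧ U = True ∧ False = False
(Y ∧ U) ∧ U = False ∧ False = False
((Y ∧ U) ∧ U) ∧ V = False ∧ False = False
Z ∨ (((Y ∧ U) ∧ U) ∧ V) = True ∨ False = True
Y ∨ Z = True ∨ True = True
(Y ∨ Z) ∧ Z = True ∧ True = True
((Y ∨ Z) ∧ Z) ∧ Z = True ∧ True = True
¬(((Y ∨ Z) ∧ Z) ∧ Z) = ¬True = False
¬¬(((Y ∨ Z) ∧ Z) ∧ Z) = ¬False = True
(Z ∨ (((Y ∧ U) ∧ U) ∧ V)) ∨ ¬¬(((Y ∨ Z) ∧ Z) ∧ Z) = True ∨ True = True
(((Y ∨ V) ∨ V) ∧ V) ∨ ((Z ∨ (((Y ∧ U) ∧ U) ∧ V)) ∨ ¬¬(((Y ∨ Z) ∧ Z) ∧ Z)) = False ∨ True = True
¬(Z ∧ ¬¬(Y ∨ U)) ∧ ((((Y ∨ V) ∨ V) ∧ V) ∨ ((Z ∨ (((Y ∧ U) ∧ U) ∧ V)) ∨ ¬¬(((Y ∨ Z) ∧ Z) ∧ Z))) = False ∧ True = False

False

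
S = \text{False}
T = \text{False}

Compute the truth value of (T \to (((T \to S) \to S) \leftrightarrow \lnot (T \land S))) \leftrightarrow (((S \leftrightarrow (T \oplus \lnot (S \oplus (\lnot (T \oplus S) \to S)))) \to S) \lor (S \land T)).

T \to S = \text{False} \to \text{False} = \text{True}
(T \to S) \to S = \text{True} \to \text{False} = \text{False}
T \land S = \text{False} \land \text{False} = \text{False}
\lnot (T \land S) = \lnot \text{False} = \text{True}
((T \to S) \to S) \leftrightarrow \lnot (T \land S) = \text{False} \leftrightarrow \text{True} = \text{False}
T \to (((T \to S) \to S) \leftrightarrow \lnot (T \land S)) = \text{False} \to \text{False} = \text{True}
T \oplus S = \text{False} \oplus \text{False} = \text{False}
\lnot (T \oplus S) = \lnot \text{False} = \text{True}
\lnot (T \oplus S) \to S = \text{True} \to \text{False} = \text{False}
S \oplus (\lnot (T \oplus S) \to S) = \text{False} \oplus \text{False} = \text{False}
\lnot (S \oplus (\lnot (T \oplus S) \to S)) = \lnot \text{False} = \text{True}
T \oplus \lnot (S \oplus (\lnot (T \oplus S) \to S)) = \text{False} \oplus \text{True} = \text{True}
S \leftrightarrow (T \oplus \lnot (S \oplus (\lnot (T \oplus S) \to S))) = \text{False} \leftrightarrow \text{True} = \text{False}
(S \leftrightarrow (T \oplus \lnot (S \oplus (\lnot (T \oplus S) \to S)))) \to S = \text{False} \to \text{False} = \text{True}
S \land T = \text{False} \land \text{False} = \text{False}
((S \leftrightarrow (T \oplus \lnot (S \oplus (\lnot (T \oplus S) \to S)))) \to S) \lor (S \land T) = \text{True} \lor \text{False} = \text{True}
(T \to (((T \to S) \to S) \leftrightarrow \lnot (T \land S))) \leftrightarrow (((S \leftrightarrow (T \oplus \lnot (S \oplus (\lnot (T \oplus S) \to S)))) \to S) \lor (S \land T)) = \text{True} \leftrightarrow \text{True} = \text{True}

\text{True}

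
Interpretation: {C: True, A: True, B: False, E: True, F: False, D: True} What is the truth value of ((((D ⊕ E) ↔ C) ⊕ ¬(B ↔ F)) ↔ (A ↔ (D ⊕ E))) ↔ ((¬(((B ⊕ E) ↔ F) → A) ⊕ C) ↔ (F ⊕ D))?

Substituting C=True, A=True, B=False, E=True, F=False, D=True:
D ⊕ E = True ⊕ True = False
(D ⊕ E) ↔ C = False ↔ True = False
B ↔ F = False ↔ False = True
¬(B ↔ F) = ¬True = False
((D ⊕ E) ↔ C) ⊕ ¬(B ↔ F) = False ⊕ False = False
D ⊕ E = True ⊕ True = False
A ↔ (D ⊕ E) = True ↔ False = False
(((D ⊕ E) ↔ C) ⊕ ¬(B ↔ F)) ↔ (A ↔ (D ⊕ E)) = False ↔ False = True
B ⊕ E = False ⊕ True = True
(B ⊕ E) ↔ F = True ↔ False = False
((B ⊕ E) ↔ F) → A = False → True = True
¬(((B ⊕ E) ↔ F) → A) = ¬True = False
¬(((B ⊕ E) ↔ F) → A) ⊕ C = False ⊕ True = True
F ⊕ D = False ⊕ True = True
(¬(((B ⊕ E) ↔ F) → A) ⊕ C) ↔ (F ⊕ D) = True ↔ True = True
((((D ⊕ E) ↔ C) ⊕ ¬(B ↔ F)) ↔ (A ↔ (D ⊕ E))) ↔ ((¬(((B ⊕ E) ↔ F) → A) ⊕ C) ↔ (F ⊕ D)) = True ↔ True = True

True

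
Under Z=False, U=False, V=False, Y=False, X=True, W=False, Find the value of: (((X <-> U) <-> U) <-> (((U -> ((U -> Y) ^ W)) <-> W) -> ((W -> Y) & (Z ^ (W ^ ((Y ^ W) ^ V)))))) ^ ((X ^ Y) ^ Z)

False

X <-> U = True <-> False = False
(X <-> U) <-> U = False <-> False = True
U -> Y = False -> False = True
(U -> Y) ^ W = True ^ False = True
U -> ((U -> Y) ^ W) = False -> True = True
(U -> ((U -> Y) ^ W)) <-> W = True <-> False = False
W -> Y = False -> False = True
Y ^ W = False ^ False = False
(Y ^ W) ^ V = False ^ False = False
W ^ ((Y ^ W) ^ V) = False ^ False = False
Z ^ (W ^ ((Y ^ W) ^ V)) = False ^ False = False
(W -> Y) & (Z ^ (W ^ ((Y ^ W) ^ V))) = True & False = False
((U -> ((U -> Y) ^ W)) <-> W) -> ((W -> Y) & (Z ^ (W ^ ((Y ^ W) ^ V)))) = False -> False = True
((X <-> U) <-> U) <-> (((U -> ((U -> Y) ^ W)) <-> W) -> ((W -> Y) & (Z ^ (W ^ ((Y ^ W) ^ V))))) = True <-> True = True
X ^ Y = True ^ False = True
(X ^ Y) ^ Z = True ^ False = True
(((X <-> U) <-> U) <-> (((U -> ((U -> Y) ^ W)) <-> W) -> ((W -> Y) & (Z ^ (W ^ ((Y ^ W) ^ V)))))) ^ ((X ^ Y) ^ Z) = True ^ True = False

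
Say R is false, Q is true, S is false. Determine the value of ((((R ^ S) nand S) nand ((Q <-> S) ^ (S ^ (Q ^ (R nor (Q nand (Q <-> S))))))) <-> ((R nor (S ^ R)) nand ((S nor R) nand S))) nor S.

F

Substituting R=F, Q=T, S=F:
R ^ S = F ^ F = F
(R ^ S) nand S = F nand F = T
Q <-> S = T <-> F = F
Q <-> S = T <-> F = F
Q nand (Q <-> S) = T nand F = T
R nor (Q nand (Q <-> S)) = F nor T = F
Q ^ (R nor (Q nand (Q <-> S))) = T ^ F = T
S ^ (Q ^ (R nor (Q nand (Q <-> S)))) = F ^ T = T
(Q <-> S) ^ (S ^ (Q ^ (R nor (Q nand (Q <-> S))))) = F ^ T = T
((R ^ S) nand S) nand ((Q <-> S) ^ (S ^ (Q ^ (R nor (Q nand (Q <-> S)))))) = T nand T = F
S ^ R = F ^ F = F
R nor (S ^ R) = F nor F = T
S nor R = F nor F = T
(S nor R) nand S = T nand F = T
(R nor (S ^ R)) nand ((S nor R) nand S) = T nand T = F
(((R ^ S) nand S) nand ((Q <-> S) ^ (S ^ (Q ^ (R nor (Q nand (Q <-> S))))))) <-> ((R nor (S ^ R)) nand ((S nor R) nand S)) = F <-> F = T
((((R ^ S) nand S) nand ((Q <-> S) ^ (S ^ (Q ^ (R nor (Q nand (Q <-> S))))))) <-> ((R nor (S ^ R)) nand ((S nor R) nand S))) nor S = T nor F = F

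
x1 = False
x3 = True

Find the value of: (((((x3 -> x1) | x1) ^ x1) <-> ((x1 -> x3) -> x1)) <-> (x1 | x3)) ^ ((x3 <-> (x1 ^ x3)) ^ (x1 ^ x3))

True

x3 -> x1 = True -> False = False
(x3 -> x1) | x1 = False | False = False
((x3 -> x1) | x1) ^ x1 = False ^ False = False
x1 -> x3 = False -> True = True
(x1 -> x3) -> x1 = True -> False = False
(((x3 -> x1) | x1) ^ x1) <-> ((x1 -> x3) -> x1) = False <-> False = True
x1 | x3 = False | True = True
((((x3 -> x1) | x1) ^ x1) <-> ((x1 -> x3) -> x1)) <-> (x1 | x3) = True <-> True = True
x1 ^ x3 = False ^ True = True
x3 <-> (x1 ^ x3) = True <-> True = True
x1 ^ x3 = False ^ True = True
(x3 <-> (x1 ^ x3)) ^ (x1 ^ x3) = True ^ True = False
(((((x3 -> x1) | x1) ^ x1) <-> ((x1 -> x3) -> x1)) <-> (x1 | x3)) ^ ((x3 <-> (x1 ^ x3)) ^ (x1 ^ x3)) = True ^ False = True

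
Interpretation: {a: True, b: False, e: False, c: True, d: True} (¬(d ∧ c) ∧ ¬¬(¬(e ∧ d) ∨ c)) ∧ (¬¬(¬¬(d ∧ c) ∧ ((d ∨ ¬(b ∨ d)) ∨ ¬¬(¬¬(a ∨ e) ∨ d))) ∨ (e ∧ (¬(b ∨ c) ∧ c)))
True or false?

False

d ∧ c = True ∧ True = True
¬(d ∧ c) = ¬True = False
e ∧ d = False ∧ True = False
¬(e ∧ d) = ¬False = True
¬(e ∧ d) ∨ c = True ∨ True = True
¬(¬(e ∧ d) ∨ c) = ¬True = False
¬¬(¬(e ∧ d) ∨ c) = ¬False = True
¬(d ∧ c) ∧ ¬¬(¬(e ∧ d) ∨ c) = False ∧ True = False
d ∧ c = True ∧ True = True
¬(d ∧ c) = ¬True = False
¬¬(d ∧ c) = ¬False = True
b ∨ d = False ∨ True = True
¬(b ∨ d) = ¬True = False
d ∨ ¬(b ∨ d) = True ∨ False = True
a ∨ e = True ∨ False = True
¬(a ∨ e) = ¬True = False
¬¬(a ∨ e) = ¬False = True
¬¬(a ∨ e) ∨ d = True ∨ True = True
¬(¬¬(a ∨ e) ∨ d) = ¬True = False
¬¬(¬¬(a ∨ e) ∨ d) = ¬False = True
(d ∨ ¬(b ∨ d)) ∨ ¬¬(¬¬(a ∨ e) ∨ d) = True ∨ True = True
¬¬(d ∧ c) ∧ ((d ∨ ¬(b ∨ d)) ∨ ¬¬(¬¬(a ∨ e) ∨ d)) = True ∧ True = True
¬(¬¬(d ∧ c) ∧ ((d ∨ ¬(b ∨ d)) ∨ ¬¬(¬¬(a ∨ e) ∨ d))) = ¬True = False
¬¬(¬¬(d ∧ c) ∧ ((d ∨ ¬(b ∨ d)) ∨ ¬¬(¬¬(a ∨ e) ∨ d))) = ¬False = True
b ∨ c = False ∨ True = True
¬(b ∨ c) = ¬True = False
¬(b ∨ c) ∧ c = False ∧ True = False
e ∧ (¬(b ∨ c) ∧ c) = False ∧ False = False
¬¬(¬¬(d ∧ c) ∧ ((d ∨ ¬(b ∨ d)) ∨ ¬¬(¬¬(a ∨ e) ∨ d))) ∨ (e ∧ (¬(b ∨ c) ∧ c)) = True ∨ False = True
(¬(d ∧ c) ∧ ¬¬(¬(e ∧ d) ∨ c)) ∧ (¬¬(¬¬(d ∧ c) ∧ ((d ∨ ¬(b ∨ d)) ∨ ¬¬(¬¬(a ∨ e) ∨ d))) ∨ (e ∧ (¬(b ∨ c) ∧ c))) = False ∧ True = False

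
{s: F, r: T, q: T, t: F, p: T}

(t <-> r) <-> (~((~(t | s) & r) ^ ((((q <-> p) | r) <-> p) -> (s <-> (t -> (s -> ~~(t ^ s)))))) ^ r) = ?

F

t <-> r = F <-> T = F
t | s = F | F = F
~(t | s) = ~F = T
~(t | s) & r = T & T = T
q <-> p = T <-> T = T
(q <-> p) | r = T | T = T
((q <-> p) | r) <-> p = T <-> T = T
t ^ s = F ^ F = F
~(t ^ s) = ~F = T
~~(t ^ s) = ~T = F
s -> ~~(t ^ s) = F -> F = T
t -> (s -> ~~(t ^ s)) = F -> T = T
s <-> (t -> (s -> ~~(t ^ s))) = F <-> T = F
(((q <-> p) | r) <-> p) -> (s <-> (t -> (s -> ~~(t ^ s)))) = T -> F = F
(~(t | s) & r) ^ ((((q <-> p) | r) <-> p) -> (s <-> (t -> (s -> ~~(t ^ s))))) = T ^ F = T
~((~(t | s) & r) ^ ((((q <-> p) | r) <-> p) -> (s <-> (t -> (s -> ~~(t ^ s)))))) = ~T = F
~((~(t | s) & r) ^ ((((q <-> p) | r) <-> p) -> (s <-> (t -> (s -> ~~(t ^ s)))))) ^ r = F ^ T = T
(t <-> r) <-> (~((~(t | s) & r) ^ ((((q <-> p) | r) <-> p) -> (s <-> (t -> (s -> ~~(t ^ s)))))) ^ r) = F <-> T = F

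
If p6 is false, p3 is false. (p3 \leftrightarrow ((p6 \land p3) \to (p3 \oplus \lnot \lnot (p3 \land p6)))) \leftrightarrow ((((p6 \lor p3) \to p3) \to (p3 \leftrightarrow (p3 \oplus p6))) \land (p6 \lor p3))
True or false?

p6 \land p3 = \text{False} \land \text{False} = \text{False}
p3 \land p6 = \text{False} \land \text{False} = \text{False}
\lnot (p3 \land p6) = \lnot \text{False} = \text{True}
\lnot \lnot (p3 \land p6) = \lnot \text{True} = \text{False}
p3 \oplus \lnot \lnot (p3 \land p6) = \text{False} \oplus \text{False} = \text{False}
(p6 \land p3) \to (p3 \oplus \lnot \lnot (p3 \land p6)) = \text{False} \to \text{False} = \text{True}
p3 \leftrightarrow ((p6 \land p3) \to (p3 \oplus \lnot \lnot (p3 \land p6))) = \text{False} \leftrightarrow \text{True} = \text{False}
p6 \lor p3 = \text{False} \lor \text{False} = \text{False}
(p6 \lor p3) \to p3 = \text{False} \to \text{False} = \text{True}
p3 \oplus p6 = \text{False} \oplus \text{False} = \text{False}
p3 \leftrightarrow (p3 \oplus p6) = \text{False} \leftrightarrow \text{False} = \text{True}
((p6 \lor p3) \to p3) \to (p3 \leftrightarrow (p3 \oplus p6)) = \text{True} \to \text{True} = \text{True}
p6 \lor p3 = \text{False} \lor \text{False} = \text{False}
(((p6 \lor p3) \to p3) \to (p3 \leftrightarrow (p3 \oplus p6))) \land (p6 \lor p3) = \text{True} \land \text{False} = \text{False}
(p3 \leftrightarrow ((p6 \land p3) \to (p3 \oplus \lnot \lnot (p3 \land p6)))) \leftrightarrow ((((p6 \lor p3) \to p3) \to (p3 \leftrightarrow (p3 \oplus p6))) \land (p6 \lor p3)) = \text{False} \leftrightarrow \text{False} = \text{True}

\text{True}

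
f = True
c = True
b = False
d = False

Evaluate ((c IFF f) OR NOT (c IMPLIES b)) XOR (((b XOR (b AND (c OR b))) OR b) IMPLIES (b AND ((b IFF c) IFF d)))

Substituting f=True, c=True, b=False, d=False:
c IFF f = True IFF True = True
c IMPLIES b = True IMPLIES False = False
NOT (c IMPLIES b) = NOT False = True
(c IFF f) OR NOT (c IMPLIES b) = True OR True = True
c OR b = True OR False = True
b AND (c OR b) = False AND True = False
b XOR (b AND (c OR b)) = False XOR False = False
(b XOR (b AND (c OR b))) OR b = False OR False = False
b IFF c = False IFF True = False
(b IFF c) IFF d = False IFF False = True
b AND ((b IFF c) IFF d) = False AND True = False
((b XOR (b AND (c OR b))) OR b) IMPLIES (b AND ((b IFF c) IFF d)) = False IMPLIES False = True
((c IFF f) OR NOT (c IMPLIES b)) XOR (((b XOR (b AND (c OR b))) OR b) IMPLIES (b AND ((b IFF c) IFF d))) = True XOR True = False

False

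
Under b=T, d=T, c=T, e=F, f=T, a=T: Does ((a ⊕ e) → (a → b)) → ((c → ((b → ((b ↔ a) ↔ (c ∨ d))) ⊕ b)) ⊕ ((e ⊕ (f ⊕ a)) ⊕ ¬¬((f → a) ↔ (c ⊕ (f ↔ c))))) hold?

a ⊕ e = T ⊕ F = T
a → b = T → T = T
(a ⊕ e) → (a → b) = T → T = T
b ↔ a = T ↔ T = T
c ∨ d = T ∨ T = T
(b ↔ a) ↔ (c ∨ d) = T ↔ T = T
b → ((b ↔ a) ↔ (c ∨ d)) = T → T = T
(b → ((b ↔ a) ↔ (c ∨ d))) ⊕ b = T ⊕ T = F
c → ((b → ((b ↔ a) ↔ (c ∨ d))) ⊕ b) = T → F = F
f ⊕ a = T ⊕ T = F
e ⊕ (f ⊕ a) = F ⊕ F = F
f → a = T → T = T
f ↔ c = T ↔ T = T
c ⊕ (f ↔ c) = T ⊕ T = F
(f → a) ↔ (c ⊕ (f ↔ c)) = T ↔ F = F
¬((f → a) ↔ (c ⊕ (f ↔ c))) = ¬F = T
¬¬((f → a) ↔ (c ⊕ (f ↔ c))) = ¬T = F
(e ⊕ (f ⊕ a)) ⊕ ¬¬((f → a) ↔ (c ⊕ (f ↔ c))) = F ⊕ F = F
(c → ((b → ((b ↔ a) ↔ (c ∨ d))) ⊕ b)) ⊕ ((e ⊕ (f ⊕ a)) ⊕ ¬¬((f → a) ↔ (c ⊕ (f ↔ c)))) = F ⊕ F = F
((a ⊕ e) → (a → b)) → ((c → ((b → ((b ↔ a) ↔ (c ∨ d))) ⊕ b)) ⊕ ((e ⊕ (f ⊕ a)) ⊕ ¬¬((f → a) ↔ (c ⊕ (f ↔ c))))) = T → F = F

F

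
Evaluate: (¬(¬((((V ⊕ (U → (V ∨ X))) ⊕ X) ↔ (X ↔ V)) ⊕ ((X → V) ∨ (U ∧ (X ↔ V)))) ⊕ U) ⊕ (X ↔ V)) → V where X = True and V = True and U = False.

V ∨ X = True ∨ True = True
U → (V ∨ X) = False → True = True
V ⊕ (U → (V ∨ X)) = True ⊕ True = False
(V ⊕ (U → (V ∨ X))) ⊕ X = False ⊕ True = True
X ↔ V = True ↔ True = True
((V ⊕ (U → (V ∨ X))) ⊕ X) ↔ (X ↔ V) = True ↔ True = True
X → V = True → True = True
X ↔ V = True ↔ True = True
U ∧ (X ↔ V) = False ∧ True = False
(X → V) ∨ (U ∧ (X ↔ V)) = True ∨ False = True
(((V ⊕ (U → (V ∨ X))) ⊕ X) ↔ (X ↔ V)) ⊕ ((X → V) ∨ (U ∧ (X ↔ V))) = True ⊕ True = False
¬((((V ⊕ (U → (V ∨ X))) ⊕ X) ↔ (X ↔ V)) ⊕ ((X → V) ∨ (U ∧ (X ↔ V)))) = ¬False = True
¬((((V ⊕ (U → (V ∨ X))) ⊕ X) ↔ (X ↔ V)) ⊕ ((X → V) ∨ (U ∧ (X ↔ V)))) ⊕ U = True ⊕ False = True
¬(¬((((V ⊕ (U → (V ∨ X))) ⊕ X) ↔ (X ↔ V)) ⊕ ((X → V) ∨ (U ∧ (X ↔ V)))) ⊕ U) = ¬True = False
X ↔ V = True ↔ True = True
¬(¬((((V ⊕ (U → (V ∨ X))) ⊕ X) ↔ (X ↔ V)) ⊕ ((X → V) ∨ (U ∧ (X ↔ V)))) ⊕ U) ⊕ (X ↔ V) = False ⊕ True = True
(¬(¬((((V ⊕ (U → (V ∨ X))) ⊕ X) ↔ (X ↔ V)) ⊕ ((X → V) ∨ (U ∧ (X ↔ V)))) ⊕ U) ⊕ (X ↔ V)) → V = True → True = True

True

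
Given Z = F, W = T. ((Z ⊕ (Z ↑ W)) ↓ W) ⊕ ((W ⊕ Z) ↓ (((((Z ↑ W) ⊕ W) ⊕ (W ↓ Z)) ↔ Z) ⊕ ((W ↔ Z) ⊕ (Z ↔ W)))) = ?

F

Substituting Z=F, W=T:
Z ↑ W = F ↑ T = T
Z ⊕ (Z ↑ W) = F ⊕ T = T
(Z ⊕ (Z ↑ W)) ↓ W = T ↓ T = F
W ⊕ Z = T ⊕ F = T
Z ↑ W = F ↑ T = T
(Z ↑ W) ⊕ W = T ⊕ T = F
W ↓ Z = T ↓ F = F
((Z ↑ W) ⊕ W) ⊕ (W ↓ Z) = F ⊕ F = F
(((Z ↑ W) ⊕ W) ⊕ (W ↓ Z)) ↔ Z = F ↔ F = T
W ↔ Z = T ↔ F = F
Z ↔ W = F ↔ T = F
(W ↔ Z) ⊕ (Z ↔ W) = F ⊕ F = F
((((Z ↑ W) ⊕ W) ⊕ (W ↓ Z)) ↔ Z) ⊕ ((W ↔ Z) ⊕ (Z ↔ W)) = T ⊕ F = T
(W ⊕ Z) ↓ (((((Z ↑ W) ⊕ W) ⊕ (W ↓ Z)) ↔ Z) ⊕ ((W ↔ Z) ⊕ (Z ↔ W))) = T ↓ T = F
((Z ⊕ (Z ↑ W)) ↓ W) ⊕ ((W ⊕ Z) ↓ (((((Z ↑ W) ⊕ W) ⊕ (W ↓ Z)) ↔ Z) ⊕ ((W ↔ Z) ⊕ (Z ↔ W)))) = F ⊕ F = F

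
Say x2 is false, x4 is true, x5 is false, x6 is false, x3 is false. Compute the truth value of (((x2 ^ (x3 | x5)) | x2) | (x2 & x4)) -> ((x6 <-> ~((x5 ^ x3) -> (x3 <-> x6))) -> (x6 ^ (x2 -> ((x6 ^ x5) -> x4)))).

1

x3 | x5 = 0 | 0 = 0
x2 ^ (x3 | x5) = 0 ^ 0 = 0
(x2 ^ (x3 | x5)) | x2 = 0 | 0 = 0
x2 & x4 = 0 & 1 = 0
((x2 ^ (x3 | x5)) | x2) | (x2 & x4) = 0 | 0 = 0
x5 ^ x3 = 0 ^ 0 = 0
x3 <-> x6 = 0 <-> 0 = 1
(x5 ^ x3) -> (x3 <-> x6) = 0 -> 1 = 1
~((x5 ^ x3) -> (x3 <-> x6)) = ~1 = 0
x6 <-> ~((x5 ^ x3) -> (x3 <-> x6)) = 0 <-> 0 = 1
x6 ^ x5 = 0 ^ 0 = 0
(x6 ^ x5) -> x4 = 0 -> 1 = 1
x2 -> ((x6 ^ x5) -> x4) = 0 -> 1 = 1
x6 ^ (x2 -> ((x6 ^ x5) -> x4)) = 0 ^ 1 = 1
(x6 <-> ~((x5 ^ x3) -> (x3 <-> x6))) -> (x6 ^ (x2 -> ((x6 ^ x5) -> x4))) = 1 -> 1 = 1
(((x2 ^ (x3 | x5)) | x2) | (x2 & x4)) -> ((x6 <-> ~((x5 ^ x3) -> (x3 <-> x6))) -> (x6 ^ (x2 -> ((x6 ^ x5) -> x4)))) = 0 -> 1 = 1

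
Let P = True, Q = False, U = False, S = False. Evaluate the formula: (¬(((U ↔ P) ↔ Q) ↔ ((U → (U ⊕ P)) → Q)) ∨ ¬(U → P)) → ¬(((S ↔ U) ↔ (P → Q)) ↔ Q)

U ↔ P = False ↔ True = False
(U ↔ P) ↔ Q = False ↔ False = True
U ⊕ P = False ⊕ True = True
U → (U ⊕ P) = False → True = True
(U → (U ⊕ P)) → Q = True → False = False
((U ↔ P) ↔ Q) ↔ ((U → (U ⊕ P)) → Q) = True ↔ False = False
¬(((U ↔ P) ↔ Q) ↔ ((U → (U ⊕ P)) → Q)) = ¬False = True
U → P = False → True = True
¬(U → P) = ¬True = False
¬(((U ↔ P) ↔ Q) ↔ ((U → (U ⊕ P)) → Q)) ∨ ¬(U → P) = True ∨ False = True
S ↔ U = False ↔ False = True
P → Q = True → False = False
(S ↔ U) ↔ (P → Q) = True ↔ False = False
((S ↔ U) ↔ (P → Q)) ↔ Q = False ↔ False = True
¬(((S ↔ U) ↔ (P → Q)) ↔ Q) = ¬True = False
(¬(((U ↔ P) ↔ Q) ↔ ((U → (U ⊕ P)) → Q)) ∨ ¬(U → P)) → ¬(((S ↔ U) ↔ (P → Q)) ↔ Q) = True → False = False

False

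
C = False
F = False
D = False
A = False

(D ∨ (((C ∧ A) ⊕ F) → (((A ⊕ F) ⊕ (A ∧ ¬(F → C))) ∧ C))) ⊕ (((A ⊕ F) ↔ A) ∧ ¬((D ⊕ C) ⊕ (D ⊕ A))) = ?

False

C ∧ A = False ∧ False = False
(C ∧ A) ⊕ F = False ⊕ False = False
A ⊕ F = False ⊕ False = False
F → C = False → False = True
¬(F → C) = ¬True = False
A ∧ ¬(F → C) = False ∧ False = False
(A ⊕ F) ⊕ (A ∧ ¬(F → C)) = False ⊕ False = False
((A ⊕ F) ⊕ (A ∧ ¬(F → C))) ∧ C = False ∧ False = False
((C ∧ A) ⊕ F) → (((A ⊕ F) ⊕ (A ∧ ¬(F → C))) ∧ C) = False → False = True
D ∨ (((C ∧ A) ⊕ F) → (((A ⊕ F) ⊕ (A ∧ ¬(F → C))) ∧ C)) = False ∨ True = True
A ⊕ F = False ⊕ False = False
(A ⊕ F) ↔ A = False ↔ False = True
D ⊕ C = False ⊕ False = False
D ⊕ A = False ⊕ False = False
(D ⊕ C) ⊕ (D ⊕ A) = False ⊕ False = False
¬((D ⊕ C) ⊕ (D ⊕ A)) = ¬False = True
((A ⊕ F) ↔ A) ∧ ¬((D ⊕ C) ⊕ (D ⊕ A)) = True ∧ True = True
(D ∨ (((C ∧ A) ⊕ F) → (((A ⊕ F) ⊕ (A ∧ ¬(F → C))) ∧ C))) ⊕ (((A ⊕ F) ↔ A) ∧ ¬((D ⊕ C) ⊕ (D ⊕ A))) = True ⊕ True = False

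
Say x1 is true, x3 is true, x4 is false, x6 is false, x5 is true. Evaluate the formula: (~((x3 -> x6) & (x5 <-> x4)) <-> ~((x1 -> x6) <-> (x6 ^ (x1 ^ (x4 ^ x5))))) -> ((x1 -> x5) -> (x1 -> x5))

T

x3 -> x6 = T -> F = F
x5 <-> x4 = T <-> F = F
(x3 -> x6) & (x5 <-> x4) = F & F = F
~((x3 -> x6) & (x5 <-> x4)) = ~F = T
x1 -> x6 = T -> F = F
x4 ^ x5 = F ^ T = T
x1 ^ (x4 ^ x5) = T ^ T = F
x6 ^ (x1 ^ (x4 ^ x5)) = F ^ F = F
(x1 -> x6) <-> (x6 ^ (x1 ^ (x4 ^ x5))) = F <-> F = T
~((x1 -> x6) <-> (x6 ^ (x1 ^ (x4 ^ x5)))) = ~T = F
~((x3 -> x6) & (x5 <-> x4)) <-> ~((x1 -> x6) <-> (x6 ^ (x1 ^ (x4 ^ x5)))) = T <-> F = F
x1 -> x5 = T -> T = T
x1 -> x5 = T -> T = T
(x1 -> x5) -> (x1 -> x5) = T -> T = T
(~((x3 -> x6) & (x5 <-> x4)) <-> ~((x1 -> x6) <-> (x6 ^ (x1 ^ (x4 ^ x5))))) -> ((x1 -> x5) -> (x1 -> x5)) = F -> T = T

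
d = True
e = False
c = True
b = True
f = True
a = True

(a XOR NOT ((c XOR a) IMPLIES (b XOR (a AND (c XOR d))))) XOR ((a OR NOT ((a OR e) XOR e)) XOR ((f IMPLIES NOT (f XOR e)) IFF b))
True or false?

c XOR a = True XOR True = False
c XOR d = True XOR True = False
a AND (c XOR d) = True AND False = False
b XOR (a AND (c XOR d)) = True XOR False = True
(c XOR a) IMPLIES (b XOR (a AND (c XOR d))) = False IMPLIES True = True
NOT ((c XOR a) IMPLIES (b XOR (a AND (c XOR d)))) = NOT True = False
a XOR NOT ((c XOR a) IMPLIES (b XOR (a AND (c XOR d)))) = True XOR False = True
a OR e = True OR False = True
(a OR e) XOR e = True XOR False = True
NOT ((a OR e) XOR e) = NOT True = False
a OR NOT ((a OR e) XOR e) = True OR False = True
f XOR e = True XOR False = True
NOT (f XOR e) = NOT True = False
f IMPLIES NOT (f XOR e) = True IMPLIES False = False
(f IMPLIES NOT (f XOR e)) IFF b = False IFF True = False
(a OR NOT ((a OR e) XOR e)) XOR ((f IMPLIES NOT (f XOR e)) IFF b) = True XOR False = True
(a XOR NOT ((c XOR a) IMPLIES (b XOR (a AND (c XOR d))))) XOR ((a OR NOT ((a OR e) XOR e)) XOR ((f IMPLIES NOT (f XOR e)) IFF b)) = True XOR True = False

False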